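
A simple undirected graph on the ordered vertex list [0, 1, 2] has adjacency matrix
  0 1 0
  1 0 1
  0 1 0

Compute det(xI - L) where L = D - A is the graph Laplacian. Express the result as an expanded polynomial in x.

With the vertex order [0, 1, 2], the degrees are [1, 2, 1], giving D = diag(1, 2, 1) and L = D - A. The eigenvalues of L are [0, 1, 3]; the characteristic polynomial is the product of (x - lambda_i), which multiplies out to x^3 - 4x^2 + 3x. Since p(0) = det(-L) = 0, x divides p(x). The largest eigenvalue, 3, is at most the vertex count 3.

x^3 - 4x^2 + 3x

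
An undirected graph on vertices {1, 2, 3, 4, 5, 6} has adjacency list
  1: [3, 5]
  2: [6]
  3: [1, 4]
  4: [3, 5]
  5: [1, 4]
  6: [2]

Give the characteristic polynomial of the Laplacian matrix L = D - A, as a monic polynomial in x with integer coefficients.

Reading degrees in the order [1, 2, 3, 4, 5, 6] gives [2, 1, 2, 2, 2, 1]; set D = diag(2, 1, 2, 2, 2, 1) and form L = D - A. L has integer entries, so p(x) = det(xI - L) has integer coefficients. Expanding the determinant yields x^6 - 10x^5 + 36x^4 - 56x^3 + 32x^2. Since p(0) = det(-L) = 0, x divides p(x). The eigenvalues sum to 10, which equals trace(L) = 2|E|.

x^6 - 10x^5 + 36x^4 - 56x^3 + 32x^2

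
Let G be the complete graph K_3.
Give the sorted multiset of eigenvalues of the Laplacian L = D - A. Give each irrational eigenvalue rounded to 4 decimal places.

The graph has 3 vertices and degree multiset [2, 2, 2]; D is the diagonal matrix of degrees and L = D - A. Since every row of L sums to 0, the all-ones vector is in the kernel and 0 is an eigenvalue. The eigenvalues sum to 6, which equals trace(L) = 2|E|. The largest eigenvalue, 3, is at most the vertex count 3.

[0, 3, 3]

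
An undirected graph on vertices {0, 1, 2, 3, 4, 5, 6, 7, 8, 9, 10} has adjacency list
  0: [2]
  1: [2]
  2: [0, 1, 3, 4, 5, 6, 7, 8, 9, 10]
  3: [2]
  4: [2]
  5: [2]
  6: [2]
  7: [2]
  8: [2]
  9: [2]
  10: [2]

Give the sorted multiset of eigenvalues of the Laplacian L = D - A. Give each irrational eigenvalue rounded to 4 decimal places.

With the vertex order [0, 1, 2, 3, 4, 5, 6, 7, 8, 9, 10], the degrees are [1, 1, 10, 1, 1, 1, 1, 1, 1, 1, 1], giving D = diag(1, 1, 10, 1, 1, 1, 1, 1, 1, 1, 1) and L = D - A. The multiplicity of 0 as a Laplacian eigenvalue equals the number of connected components. By the matrix-tree theorem the graph has (1/11) * product of the nonzero eigenvalues = 1 spanning tree. There is one zero in the spectrum, matching the 1 component.

[0, 1, 1, 1, 1, 1, 1, 1, 1, 1, 11]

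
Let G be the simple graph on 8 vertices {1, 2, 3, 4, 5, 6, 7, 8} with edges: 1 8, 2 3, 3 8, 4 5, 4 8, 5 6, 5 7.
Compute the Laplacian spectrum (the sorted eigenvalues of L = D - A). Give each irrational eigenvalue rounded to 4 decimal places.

[0, 0.2137, 0.6177, 1, 1.4977, 2.3537, 3.8408, 4.4763]

With the vertex order [1, 2, 3, 4, 5, 6, 7, 8], the degrees are [1, 1, 2, 2, 3, 1, 1, 3], giving D = diag(1, 1, 2, 2, 3, 1, 1, 3) and L = D - A. The multiplicity of 0 as a Laplacian eigenvalue equals the number of connected components. The single zero eigenvalue shows the graph is connected. There is one zero in the spectrum, matching the 1 component.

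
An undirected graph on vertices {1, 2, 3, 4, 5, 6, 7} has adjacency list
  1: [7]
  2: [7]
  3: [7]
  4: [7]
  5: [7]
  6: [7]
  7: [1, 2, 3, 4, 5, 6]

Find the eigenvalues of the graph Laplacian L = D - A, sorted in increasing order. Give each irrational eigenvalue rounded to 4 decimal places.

With the vertex order [1, 2, 3, 4, 5, 6, 7], the degrees are [1, 1, 1, 1, 1, 1, 6], giving D = diag(1, 1, 1, 1, 1, 1, 6) and L = D - A. Since every row of L sums to 0, the all-ones vector is in the kernel and 0 is an eigenvalue. The eigenvalues sum to 12, which equals trace(L) = 2|E|.

[0, 1, 1, 1, 1, 1, 7]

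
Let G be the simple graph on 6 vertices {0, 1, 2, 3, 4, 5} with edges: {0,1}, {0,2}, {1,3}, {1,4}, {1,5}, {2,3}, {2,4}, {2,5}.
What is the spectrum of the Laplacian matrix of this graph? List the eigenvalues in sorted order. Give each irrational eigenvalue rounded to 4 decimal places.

[0, 2, 2, 2, 4, 6]

Reading degrees in the order [0, 1, 2, 3, 4, 5] gives [2, 4, 4, 2, 2, 2]; set D = diag(2, 4, 4, 2, 2, 2) and form L = D - A. L is symmetric positive semidefinite, so every eigenvalue is real and nonnegative. The single zero eigenvalue shows the graph is connected. The largest eigenvalue, 6, is at most the vertex count 6.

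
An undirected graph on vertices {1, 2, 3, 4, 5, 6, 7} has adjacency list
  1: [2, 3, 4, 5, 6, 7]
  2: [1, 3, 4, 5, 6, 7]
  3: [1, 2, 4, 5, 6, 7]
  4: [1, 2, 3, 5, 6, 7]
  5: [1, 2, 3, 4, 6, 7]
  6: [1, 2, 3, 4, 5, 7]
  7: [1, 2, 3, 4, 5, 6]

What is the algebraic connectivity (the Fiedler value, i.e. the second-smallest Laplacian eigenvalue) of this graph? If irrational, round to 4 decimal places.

Reading degrees in the order [1, 2, 3, 4, 5, 6, 7] gives [6, 6, 6, 6, 6, 6, 6]; set D = diag(6, 6, 6, 6, 6, 6, 6) and form L = D - A. The sorted Laplacian eigenvalues are [0, 7, 7, 7, 7, 7, 7]; the algebraic connectivity is the second entry, 7.

7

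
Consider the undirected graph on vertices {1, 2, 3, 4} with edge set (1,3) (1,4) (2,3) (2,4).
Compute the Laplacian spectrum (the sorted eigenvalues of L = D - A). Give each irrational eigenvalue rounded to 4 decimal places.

With the vertex order [1, 2, 3, 4], the degrees are [2, 2, 2, 2], giving D = diag(2, 2, 2, 2) and L = D - A. Diagonalising L (or applying a numerical eigensolver to the 4x4 matrix) gives the spectrum above. The largest eigenvalue, 4, is at most the vertex count 4.

[0, 2, 2, 4]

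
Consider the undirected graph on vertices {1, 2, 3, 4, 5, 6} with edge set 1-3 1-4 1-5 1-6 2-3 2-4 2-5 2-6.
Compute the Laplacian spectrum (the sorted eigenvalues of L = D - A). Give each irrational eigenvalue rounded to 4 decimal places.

[0, 2, 2, 2, 4, 6]

With the vertex order [1, 2, 3, 4, 5, 6], the degrees are [4, 4, 2, 2, 2, 2], giving D = diag(4, 4, 2, 2, 2, 2) and L = D - A. Diagonalising L (or applying a numerical eigensolver to the 6x6 matrix) gives the spectrum above. The eigenvalues sum to 16, which equals trace(L) = 2|E|.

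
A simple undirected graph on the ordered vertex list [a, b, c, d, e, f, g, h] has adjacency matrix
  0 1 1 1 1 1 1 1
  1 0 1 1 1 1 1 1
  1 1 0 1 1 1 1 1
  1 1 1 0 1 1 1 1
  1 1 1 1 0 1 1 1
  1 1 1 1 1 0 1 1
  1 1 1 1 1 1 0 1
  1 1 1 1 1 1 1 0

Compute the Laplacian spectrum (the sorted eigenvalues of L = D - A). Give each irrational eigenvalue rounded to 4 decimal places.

With the vertex order [a, b, c, d, e, f, g, h], the degrees are [7, 7, 7, 7, 7, 7, 7, 7], giving D = diag(7, 7, 7, 7, 7, 7, 7, 7) and L = D - A. Since every row of L sums to 0, the all-ones vector is in the kernel and 0 is an eigenvalue. The single zero eigenvalue shows the graph is connected. The eigenvalues sum to 56, which equals trace(L) = 2|E|.

[0, 8, 8, 8, 8, 8, 8, 8]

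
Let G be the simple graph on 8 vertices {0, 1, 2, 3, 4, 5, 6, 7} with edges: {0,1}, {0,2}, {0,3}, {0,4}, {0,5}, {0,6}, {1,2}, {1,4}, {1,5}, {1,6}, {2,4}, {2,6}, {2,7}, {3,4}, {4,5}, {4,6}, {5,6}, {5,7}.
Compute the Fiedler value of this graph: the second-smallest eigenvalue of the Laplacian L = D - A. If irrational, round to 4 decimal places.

1.6277

Reading degrees in the order [0, 1, 2, 3, 4, 5, 6, 7] gives [6, 5, 5, 2, 6, 5, 5, 2]; set D = diag(6, 5, 5, 2, 6, 5, 5, 2) and form L = D - A. The sorted Laplacian eigenvalues are [0, 1.6277, 2.4384, 5, 6, 6.5616, 7, 7.3723]; the algebraic connectivity is the second entry, 1.6277. There is one zero in the spectrum, matching the 1 component.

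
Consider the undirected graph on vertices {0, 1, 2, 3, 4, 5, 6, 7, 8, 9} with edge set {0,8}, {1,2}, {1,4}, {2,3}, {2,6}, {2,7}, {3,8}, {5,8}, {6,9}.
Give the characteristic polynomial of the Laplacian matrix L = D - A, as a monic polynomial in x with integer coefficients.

With the vertex order [0, 1, 2, 3, 4, 5, 6, 7, 8, 9], the degrees are [1, 2, 4, 2, 1, 1, 2, 1, 3, 1], giving D = diag(1, 2, 4, 2, 1, 1, 2, 1, 3, 1) and L = D - A. Computing det(xI - L) by cofactor expansion (or equivalently via sum-over-permutations) gives x^10 - 18x^9 + 132x^8 - 514x^7 + 1162x^6 - 1566x^5 + 1243x^4 - 552x^3 + 122x^2 - 10x. The constant term is 0 because L is singular (the all-ones vector lies in its kernel).

x^10 - 18x^9 + 132x^8 - 514x^7 + 1162x^6 - 1566x^5 + 1243x^4 - 552x^3 + 122x^2 - 10x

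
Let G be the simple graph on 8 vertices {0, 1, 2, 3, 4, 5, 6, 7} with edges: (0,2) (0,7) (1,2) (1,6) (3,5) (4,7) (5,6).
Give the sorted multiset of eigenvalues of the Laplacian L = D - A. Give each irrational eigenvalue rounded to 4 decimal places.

[0, 0.1522, 0.5858, 1.2346, 2, 2.7654, 3.4142, 3.8478]

Each diagonal entry of L is the vertex degree and each off-diagonal entry is -1 where an edge is present, 0 otherwise; in the order [0, 1, 2, 3, 4, 5, 6, 7] the diagonal is [2, 2, 2, 1, 1, 2, 2, 2]. Diagonalising L (or applying a numerical eigensolver to the 8x8 matrix) gives the spectrum above. The largest eigenvalue, 3.8478, is at most the vertex count 8. The eigenvalues sum to 14, which equals trace(L) = 2|E|.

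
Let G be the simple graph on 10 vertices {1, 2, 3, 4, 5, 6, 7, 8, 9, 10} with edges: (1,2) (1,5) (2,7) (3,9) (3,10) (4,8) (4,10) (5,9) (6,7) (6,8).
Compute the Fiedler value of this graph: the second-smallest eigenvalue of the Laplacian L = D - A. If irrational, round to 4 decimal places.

Each diagonal entry of L is the vertex degree and each off-diagonal entry is -1 where an edge is present, 0 otherwise; in the order [1, 2, 3, 4, 5, 6, 7, 8, 9, 10] the diagonal is [2, 2, 2, 2, 2, 2, 2, 2, 2, 2]. The sorted Laplacian eigenvalues are [0, 0.3820, 0.3820, 1.3820, 1.3820, 2.6180, 2.6180, 3.6180, 3.6180, 4]; the algebraic connectivity is the second entry, 0.3820.

0.3820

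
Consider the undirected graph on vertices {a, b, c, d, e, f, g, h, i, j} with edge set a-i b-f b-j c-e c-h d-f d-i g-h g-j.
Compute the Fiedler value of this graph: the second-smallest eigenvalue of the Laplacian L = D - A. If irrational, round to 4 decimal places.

0.0979

Each diagonal entry of L is the vertex degree and each off-diagonal entry is -1 where an edge is present, 0 otherwise; in the order [a, b, c, d, e, f, g, h, i, j] the diagonal is [1, 2, 2, 2, 1, 2, 2, 2, 2, 2]. Computing the eigenvalues of L and sorting gives [0, 0.0979, 0.3820, 0.8244, 1.3820, 2, 2.6180, 3.1756, 3.6180, 3.9021]. The Fiedler value lambda_2 = 0.0979 is strictly positive, so the graph is connected.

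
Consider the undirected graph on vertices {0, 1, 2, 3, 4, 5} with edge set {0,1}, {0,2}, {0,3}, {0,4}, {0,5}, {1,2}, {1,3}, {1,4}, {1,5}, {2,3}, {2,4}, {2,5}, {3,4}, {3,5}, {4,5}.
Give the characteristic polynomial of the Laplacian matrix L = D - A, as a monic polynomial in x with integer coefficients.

x^6 - 30x^5 + 360x^4 - 2160x^3 + 6480x^2 - 7776x

Each diagonal entry of L is the vertex degree and each off-diagonal entry is -1 where an edge is present, 0 otherwise; in the order [0, 1, 2, 3, 4, 5] the diagonal is [5, 5, 5, 5, 5, 5]. The eigenvalues of L are [0, 6, 6, 6, 6, 6]; the characteristic polynomial is the product of (x - lambda_i), which multiplies out to x^6 - 30x^5 + 360x^4 - 2160x^3 + 6480x^2 - 7776x. The constant term is 0 because L is singular (the all-ones vector lies in its kernel). The largest eigenvalue, 6, is at most the vertex count 6. By the matrix-tree theorem the graph has (1/6) * product of the nonzero eigenvalues = 1296 spanning trees.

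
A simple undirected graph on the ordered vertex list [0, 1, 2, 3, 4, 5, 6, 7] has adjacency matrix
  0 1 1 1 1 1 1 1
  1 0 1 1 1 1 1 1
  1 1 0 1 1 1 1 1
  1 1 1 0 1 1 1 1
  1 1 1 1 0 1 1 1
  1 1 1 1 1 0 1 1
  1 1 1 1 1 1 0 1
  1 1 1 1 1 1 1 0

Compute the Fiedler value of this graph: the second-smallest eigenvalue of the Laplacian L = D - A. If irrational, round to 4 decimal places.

With the vertex order [0, 1, 2, 3, 4, 5, 6, 7], the degrees are [7, 7, 7, 7, 7, 7, 7, 7], giving D = diag(7, 7, 7, 7, 7, 7, 7, 7) and L = D - A. Computing the eigenvalues of L and sorting gives [0, 8, 8, 8, 8, 8, 8, 8]. The Fiedler value lambda_2 = 8 is strictly positive, so the graph is connected. By the matrix-tree theorem the graph has (1/8) * product of the nonzero eigenvalues = 262144 spanning trees. The largest eigenvalue, 8, is at most the vertex count 8.

8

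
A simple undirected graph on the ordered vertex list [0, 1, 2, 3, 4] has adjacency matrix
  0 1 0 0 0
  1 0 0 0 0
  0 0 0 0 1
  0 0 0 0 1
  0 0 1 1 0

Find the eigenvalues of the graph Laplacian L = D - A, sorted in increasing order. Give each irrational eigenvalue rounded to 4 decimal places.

With the vertex order [0, 1, 2, 3, 4], the degrees are [1, 1, 1, 1, 2], giving D = diag(1, 1, 1, 1, 2) and L = D - A. Diagonalising L (or applying a numerical eigensolver to the 5x5 matrix) gives the spectrum above. The 2 zero eigenvalues correspond to the 2 connected components. The largest eigenvalue, 3, is at most the vertex count 5. The eigenvalues sum to 6, which equals trace(L) = 2|E|.

[0, 0, 1, 2, 3]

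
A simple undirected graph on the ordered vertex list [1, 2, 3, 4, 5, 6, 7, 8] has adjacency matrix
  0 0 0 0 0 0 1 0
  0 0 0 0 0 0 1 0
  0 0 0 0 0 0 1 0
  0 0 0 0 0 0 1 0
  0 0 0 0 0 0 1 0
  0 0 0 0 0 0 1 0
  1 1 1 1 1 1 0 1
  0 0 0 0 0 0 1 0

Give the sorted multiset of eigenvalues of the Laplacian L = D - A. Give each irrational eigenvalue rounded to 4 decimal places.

Reading degrees in the order [1, 2, 3, 4, 5, 6, 7, 8] gives [1, 1, 1, 1, 1, 1, 7, 1]; set D = diag(1, 1, 1, 1, 1, 1, 7, 1) and form L = D - A. L is symmetric positive semidefinite, so every eigenvalue is real and nonnegative. The single zero eigenvalue shows the graph is connected. By the matrix-tree theorem the graph has (1/8) * product of the nonzero eigenvalues = 1 spanning tree.

[0, 1, 1, 1, 1, 1, 1, 8]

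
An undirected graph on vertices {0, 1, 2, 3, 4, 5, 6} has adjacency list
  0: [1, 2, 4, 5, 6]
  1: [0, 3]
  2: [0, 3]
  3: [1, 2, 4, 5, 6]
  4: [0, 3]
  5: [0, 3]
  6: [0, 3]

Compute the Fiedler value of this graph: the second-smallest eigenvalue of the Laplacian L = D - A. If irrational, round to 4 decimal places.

2

Reading degrees in the order [0, 1, 2, 3, 4, 5, 6] gives [5, 2, 2, 5, 2, 2, 2]; set D = diag(5, 2, 2, 5, 2, 2, 2) and form L = D - A. Computing the eigenvalues of L and sorting gives [0, 2, 2, 2, 2, 5, 7]. The Fiedler value lambda_2 = 2 is strictly positive, so the graph is connected. The largest eigenvalue, 7, is at most the vertex count 7. The eigenvalues sum to 20, which equals trace(L) = 2|E|.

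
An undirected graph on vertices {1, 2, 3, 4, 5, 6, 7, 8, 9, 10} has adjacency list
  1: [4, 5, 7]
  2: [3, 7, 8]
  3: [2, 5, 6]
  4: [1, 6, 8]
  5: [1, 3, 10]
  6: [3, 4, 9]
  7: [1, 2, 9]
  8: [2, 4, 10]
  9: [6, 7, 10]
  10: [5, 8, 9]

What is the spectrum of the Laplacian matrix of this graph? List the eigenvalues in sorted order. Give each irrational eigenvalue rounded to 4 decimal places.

[0, 2, 2, 2, 2, 2, 5, 5, 5, 5]

With the vertex order [1, 2, 3, 4, 5, 6, 7, 8, 9, 10], the degrees are [3, 3, 3, 3, 3, 3, 3, 3, 3, 3], giving D = diag(3, 3, 3, 3, 3, 3, 3, 3, 3, 3) and L = D - A. The multiplicity of 0 as a Laplacian eigenvalue equals the number of connected components. The single zero eigenvalue shows the graph is connected. The largest eigenvalue, 5, is at most the vertex count 10.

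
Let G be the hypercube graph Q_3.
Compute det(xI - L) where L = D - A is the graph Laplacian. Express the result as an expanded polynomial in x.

The graph has 8 vertices and degree multiset [3, 3, 3, 3, 3, 3, 3, 3]; D is the diagonal matrix of degrees and L = D - A. L has integer entries, so p(x) = det(xI - L) has integer coefficients. Expanding the determinant yields x^8 - 24x^7 + 240x^6 - 1296x^5 + 4080x^4 - 7488x^3 + 7424x^2 - 3072x. The coefficient of x^7 equals -trace(L) = -24, matching the sum of degrees.

x^8 - 24x^7 + 240x^6 - 1296x^5 + 4080x^4 - 7488x^3 + 7424x^2 - 3072x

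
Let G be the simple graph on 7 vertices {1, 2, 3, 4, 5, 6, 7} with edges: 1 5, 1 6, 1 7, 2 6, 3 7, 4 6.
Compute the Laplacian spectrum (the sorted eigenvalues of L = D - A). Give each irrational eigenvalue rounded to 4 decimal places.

With the vertex order [1, 2, 3, 4, 5, 6, 7], the degrees are [3, 1, 1, 1, 1, 3, 2], giving D = diag(3, 1, 1, 1, 1, 3, 2) and L = D - A. Diagonalising L (or applying a numerical eigensolver to the 7x7 matrix) gives the spectrum above. By the matrix-tree theorem the graph has (1/7) * product of the nonzero eigenvalues = 1 spanning tree.

[0, 0.3217, 0.6802, 1, 2.1397, 3.2297, 4.6287]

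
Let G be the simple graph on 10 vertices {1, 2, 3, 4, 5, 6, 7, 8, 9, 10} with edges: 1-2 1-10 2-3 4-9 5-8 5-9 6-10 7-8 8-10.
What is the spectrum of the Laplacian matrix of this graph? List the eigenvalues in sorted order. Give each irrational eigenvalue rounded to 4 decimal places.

[0, 0.1487, 0.3820, 0.6496, 1.3820, 1.4400, 2.6180, 3.0561, 3.6180, 4.7056]

With the vertex order [1, 2, 3, 4, 5, 6, 7, 8, 9, 10], the degrees are [2, 2, 1, 1, 2, 1, 1, 3, 2, 3], giving D = diag(2, 2, 1, 1, 2, 1, 1, 3, 2, 3) and L = D - A. The multiplicity of 0 as a Laplacian eigenvalue equals the number of connected components.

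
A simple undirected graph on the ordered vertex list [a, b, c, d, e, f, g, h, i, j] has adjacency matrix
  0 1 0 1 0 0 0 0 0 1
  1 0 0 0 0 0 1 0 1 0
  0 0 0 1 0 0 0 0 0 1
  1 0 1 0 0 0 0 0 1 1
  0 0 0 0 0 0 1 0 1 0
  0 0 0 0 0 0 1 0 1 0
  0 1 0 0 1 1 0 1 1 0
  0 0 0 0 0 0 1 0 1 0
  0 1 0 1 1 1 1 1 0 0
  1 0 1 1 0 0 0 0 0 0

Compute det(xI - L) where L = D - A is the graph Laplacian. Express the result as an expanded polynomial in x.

x^10 - 32x^9 + 436x^8 - 3310x^7 + 15376x^6 - 45120x^5 + 83108x^4 - 91704x^3 + 53936x^2 - 12320x

Each diagonal entry of L is the vertex degree and each off-diagonal entry is -1 where an edge is present, 0 otherwise; in the order [a, b, c, d, e, f, g, h, i, j] the diagonal is [3, 3, 2, 4, 2, 2, 5, 2, 6, 3]. Computing det(xI - L) by cofactor expansion (or equivalently via sum-over-permutations) gives x^10 - 32x^9 + 436x^8 - 3310x^7 + 15376x^6 - 45120x^5 + 83108x^4 - 91704x^3 + 53936x^2 - 12320x. The constant term is 0 because L is singular (the all-ones vector lies in its kernel). The eigenvalues sum to 32, which equals trace(L) = 2|E|.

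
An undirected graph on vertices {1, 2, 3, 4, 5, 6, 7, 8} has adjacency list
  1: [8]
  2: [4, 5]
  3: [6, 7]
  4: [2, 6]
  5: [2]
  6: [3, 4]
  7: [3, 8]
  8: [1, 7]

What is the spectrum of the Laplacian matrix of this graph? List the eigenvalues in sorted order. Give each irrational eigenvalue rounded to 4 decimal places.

[0, 0.1522, 0.5858, 1.2346, 2, 2.7654, 3.4142, 3.8478]

Each diagonal entry of L is the vertex degree and each off-diagonal entry is -1 where an edge is present, 0 otherwise; in the order [1, 2, 3, 4, 5, 6, 7, 8] the diagonal is [1, 2, 2, 2, 1, 2, 2, 2]. The multiplicity of 0 as a Laplacian eigenvalue equals the number of connected components. There is one zero in the spectrum, matching the 1 component. The eigenvalues sum to 14, which equals trace(L) = 2|E|.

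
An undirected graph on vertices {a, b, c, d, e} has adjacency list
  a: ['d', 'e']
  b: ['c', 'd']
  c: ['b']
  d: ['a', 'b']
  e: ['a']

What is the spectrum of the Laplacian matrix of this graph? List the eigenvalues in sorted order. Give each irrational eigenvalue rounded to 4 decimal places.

Each diagonal entry of L is the vertex degree and each off-diagonal entry is -1 where an edge is present, 0 otherwise; in the order [a, b, c, d, e] the diagonal is [2, 2, 1, 2, 1]. Diagonalising L (or applying a numerical eigensolver to the 5x5 matrix) gives the spectrum above. There is one zero in the spectrum, matching the 1 component.

[0, 0.3820, 1.3820, 2.6180, 3.6180]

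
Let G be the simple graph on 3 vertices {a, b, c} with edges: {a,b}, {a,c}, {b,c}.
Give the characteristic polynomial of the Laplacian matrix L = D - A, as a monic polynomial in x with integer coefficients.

x^3 - 6x^2 + 9x

Reading degrees in the order [a, b, c] gives [2, 2, 2]; set D = diag(2, 2, 2) and form L = D - A. L has integer entries, so p(x) = det(xI - L) has integer coefficients. Expanding the determinant yields x^3 - 6x^2 + 9x. The coefficient of x^2 equals -trace(L) = -6, matching the sum of degrees. There is one zero in the spectrum, matching the 1 component.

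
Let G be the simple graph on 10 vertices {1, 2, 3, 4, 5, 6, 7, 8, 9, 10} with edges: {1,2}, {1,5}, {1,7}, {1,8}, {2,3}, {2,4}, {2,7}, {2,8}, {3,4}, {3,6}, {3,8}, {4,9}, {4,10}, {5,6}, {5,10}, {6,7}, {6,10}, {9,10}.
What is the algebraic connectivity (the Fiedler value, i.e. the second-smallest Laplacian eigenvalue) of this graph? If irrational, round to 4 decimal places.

1.1765

Reading degrees in the order [1, 2, 3, 4, 5, 6, 7, 8, 9, 10] gives [4, 5, 4, 4, 3, 4, 3, 3, 2, 4]; set D = diag(4, 5, 4, 4, 3, 4, 3, 3, 2, 4) and form L = D - A. The smallest Laplacian eigenvalue is always 0. The next one, lambda_2 = 1.1765, measures how hard the graph is to disconnect: larger values mean better connectivity. There is one zero in the spectrum, matching the 1 component.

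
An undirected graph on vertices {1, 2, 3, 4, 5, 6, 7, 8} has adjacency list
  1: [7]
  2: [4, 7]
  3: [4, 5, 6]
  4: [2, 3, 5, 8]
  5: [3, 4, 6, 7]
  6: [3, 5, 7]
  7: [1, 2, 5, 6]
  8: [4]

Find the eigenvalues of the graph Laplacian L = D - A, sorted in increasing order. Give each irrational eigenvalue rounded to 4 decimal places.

Each diagonal entry of L is the vertex degree and each off-diagonal entry is -1 where an edge is present, 0 otherwise; in the order [1, 2, 3, 4, 5, 6, 7, 8] the diagonal is [1, 2, 3, 4, 4, 3, 4, 1]. Diagonalising L (or applying a numerical eigensolver to the 8x8 matrix) gives the spectrum above. The largest eigenvalue, 5.8274, is at most the vertex count 8. There is one zero in the spectrum, matching the 1 component.

[0, 0.6699, 1.0822, 1.7561, 3.2016, 4.3343, 5.1284, 5.8274]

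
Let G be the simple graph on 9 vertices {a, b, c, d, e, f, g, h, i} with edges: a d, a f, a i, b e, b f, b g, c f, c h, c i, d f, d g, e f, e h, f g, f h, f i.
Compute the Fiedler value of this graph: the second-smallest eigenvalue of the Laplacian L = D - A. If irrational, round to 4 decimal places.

1.5858

Each diagonal entry of L is the vertex degree and each off-diagonal entry is -1 where an edge is present, 0 otherwise; in the order [a, b, c, d, e, f, g, h, i] the diagonal is [3, 3, 3, 3, 3, 8, 3, 3, 3]. The sorted Laplacian eigenvalues are [0, 1.5858, 1.5858, 3, 3, 4.4142, 4.4142, 5, 9]; the algebraic connectivity is the second entry, 1.5858. By the matrix-tree theorem the graph has (1/9) * product of the nonzero eigenvalues = 2205 spanning trees. The largest eigenvalue, 9, is at most the vertex count 9.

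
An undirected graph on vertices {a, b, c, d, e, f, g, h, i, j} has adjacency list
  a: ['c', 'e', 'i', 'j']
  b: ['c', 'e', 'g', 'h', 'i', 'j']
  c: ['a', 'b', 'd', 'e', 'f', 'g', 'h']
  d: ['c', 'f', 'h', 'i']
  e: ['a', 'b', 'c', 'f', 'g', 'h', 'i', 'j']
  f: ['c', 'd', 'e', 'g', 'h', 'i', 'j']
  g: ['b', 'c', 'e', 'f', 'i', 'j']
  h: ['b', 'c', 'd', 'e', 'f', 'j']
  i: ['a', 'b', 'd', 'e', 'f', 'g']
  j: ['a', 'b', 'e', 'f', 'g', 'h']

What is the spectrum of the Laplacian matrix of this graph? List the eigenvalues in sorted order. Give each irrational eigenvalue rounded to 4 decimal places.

[0, 3.4723, 4.2246, 5.3854, 6.3607, 6.6851, 7.0967, 8.3045, 9.1068, 9.3639]

Reading degrees in the order [a, b, c, d, e, f, g, h, i, j] gives [4, 6, 7, 4, 8, 7, 6, 6, 6, 6]; set D = diag(4, 6, 7, 4, 8, 7, 6, 6, 6, 6) and form L = D - A. The multiplicity of 0 as a Laplacian eigenvalue equals the number of connected components. The largest eigenvalue, 9.3639, is at most the vertex count 10.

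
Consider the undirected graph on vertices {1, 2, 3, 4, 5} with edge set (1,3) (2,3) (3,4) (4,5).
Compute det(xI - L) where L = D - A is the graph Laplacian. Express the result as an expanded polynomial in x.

x^5 - 8x^4 + 20x^3 - 18x^2 + 5x

Each diagonal entry of L is the vertex degree and each off-diagonal entry is -1 where an edge is present, 0 otherwise; in the order [1, 2, 3, 4, 5] the diagonal is [1, 1, 3, 2, 1]. L has integer entries, so p(x) = det(xI - L) has integer coefficients. Expanding the determinant yields x^5 - 8x^4 + 20x^3 - 18x^2 + 5x. The coefficient of x^4 equals -trace(L) = -8, matching the sum of degrees. By the matrix-tree theorem the graph has (1/5) * product of the nonzero eigenvalues = 1 spanning tree. The eigenvalues sum to 8, which equals trace(L) = 2|E|.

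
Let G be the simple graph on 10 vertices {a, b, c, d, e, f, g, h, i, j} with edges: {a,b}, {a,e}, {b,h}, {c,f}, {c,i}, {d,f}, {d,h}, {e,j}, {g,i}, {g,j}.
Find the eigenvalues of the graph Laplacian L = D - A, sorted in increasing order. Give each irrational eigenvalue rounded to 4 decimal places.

Each diagonal entry of L is the vertex degree and each off-diagonal entry is -1 where an edge is present, 0 otherwise; in the order [a, b, c, d, e, f, g, h, i, j] the diagonal is [2, 2, 2, 2, 2, 2, 2, 2, 2, 2]. The multiplicity of 0 as a Laplacian eigenvalue equals the number of connected components. The single zero eigenvalue shows the graph is connected. The largest eigenvalue, 4, is at most the vertex count 10.

[0, 0.3820, 0.3820, 1.3820, 1.3820, 2.6180, 2.6180, 3.6180, 3.6180, 4]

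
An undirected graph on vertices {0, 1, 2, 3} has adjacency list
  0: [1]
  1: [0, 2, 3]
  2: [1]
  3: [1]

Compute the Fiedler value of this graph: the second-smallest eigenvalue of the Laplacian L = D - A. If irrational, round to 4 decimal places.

1

Each diagonal entry of L is the vertex degree and each off-diagonal entry is -1 where an edge is present, 0 otherwise; in the order [0, 1, 2, 3] the diagonal is [1, 3, 1, 1]. The smallest Laplacian eigenvalue is always 0. The next one, lambda_2 = 1, measures how hard the graph is to disconnect: larger values mean better connectivity. The largest eigenvalue, 4, is at most the vertex count 4.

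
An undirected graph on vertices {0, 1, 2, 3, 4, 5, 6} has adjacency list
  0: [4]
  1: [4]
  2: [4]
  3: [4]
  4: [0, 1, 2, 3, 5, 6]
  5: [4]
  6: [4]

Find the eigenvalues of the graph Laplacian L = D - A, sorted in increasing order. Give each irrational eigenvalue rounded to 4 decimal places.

[0, 1, 1, 1, 1, 1, 7]

Each diagonal entry of L is the vertex degree and each off-diagonal entry is -1 where an edge is present, 0 otherwise; in the order [0, 1, 2, 3, 4, 5, 6] the diagonal is [1, 1, 1, 1, 6, 1, 1]. Diagonalising L (or applying a numerical eigensolver to the 7x7 matrix) gives the spectrum above. The single zero eigenvalue shows the graph is connected.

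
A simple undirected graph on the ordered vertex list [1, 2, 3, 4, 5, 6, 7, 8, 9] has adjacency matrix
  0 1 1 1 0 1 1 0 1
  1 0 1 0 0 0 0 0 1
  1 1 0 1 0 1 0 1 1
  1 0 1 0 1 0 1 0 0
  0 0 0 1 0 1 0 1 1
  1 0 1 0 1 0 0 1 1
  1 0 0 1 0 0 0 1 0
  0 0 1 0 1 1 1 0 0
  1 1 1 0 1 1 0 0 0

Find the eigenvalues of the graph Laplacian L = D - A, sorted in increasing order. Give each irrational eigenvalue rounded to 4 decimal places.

[0, 2.2118, 2.8479, 3.8285, 4.7947, 5, 6.3510, 7.3748, 7.5913]

Each diagonal entry of L is the vertex degree and each off-diagonal entry is -1 where an edge is present, 0 otherwise; in the order [1, 2, 3, 4, 5, 6, 7, 8, 9] the diagonal is [6, 3, 6, 4, 4, 5, 3, 4, 5]. L is symmetric positive semidefinite, so every eigenvalue is real and nonnegative. The single zero eigenvalue shows the graph is connected. The largest eigenvalue, 7.5913, is at most the vertex count 9.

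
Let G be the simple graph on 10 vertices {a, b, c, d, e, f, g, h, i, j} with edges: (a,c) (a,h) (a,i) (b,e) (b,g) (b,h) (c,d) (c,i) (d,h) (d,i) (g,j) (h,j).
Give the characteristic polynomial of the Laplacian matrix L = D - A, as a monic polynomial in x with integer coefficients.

Each diagonal entry of L is the vertex degree and each off-diagonal entry is -1 where an edge is present, 0 otherwise; in the order [a, b, c, d, e, f, g, h, i, j] the diagonal is [3, 3, 3, 3, 1, 0, 2, 4, 3, 2]. L has integer entries, so p(x) = det(xI - L) has integer coefficients. Expanding the determinant yields x^10 - 24x^9 + 241x^8 - 1314x^7 + 4212x^6 - 8000x^5 + 8568x^4 - 4536x^3 + 864x^2. The constant term is 0 because L is singular (the all-ones vector lies in its kernel). The eigenvalues sum to 24, which equals trace(L) = 2|E|. The largest eigenvalue, 5.8590, is at most the vertex count 10.

x^10 - 24x^9 + 241x^8 - 1314x^7 + 4212x^6 - 8000x^5 + 8568x^4 - 4536x^3 + 864x^2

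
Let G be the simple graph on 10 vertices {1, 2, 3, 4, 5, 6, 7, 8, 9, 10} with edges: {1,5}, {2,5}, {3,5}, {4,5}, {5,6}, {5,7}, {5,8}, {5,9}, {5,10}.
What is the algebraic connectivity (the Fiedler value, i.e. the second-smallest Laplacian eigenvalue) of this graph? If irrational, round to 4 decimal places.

1

Each diagonal entry of L is the vertex degree and each off-diagonal entry is -1 where an edge is present, 0 otherwise; in the order [1, 2, 3, 4, 5, 6, 7, 8, 9, 10] the diagonal is [1, 1, 1, 1, 9, 1, 1, 1, 1, 1]. The sorted Laplacian eigenvalues are [0, 1, 1, 1, 1, 1, 1, 1, 1, 10]; the algebraic connectivity is the second entry, 1. There is one zero in the spectrum, matching the 1 component. The eigenvalues sum to 18, which equals trace(L) = 2|E|.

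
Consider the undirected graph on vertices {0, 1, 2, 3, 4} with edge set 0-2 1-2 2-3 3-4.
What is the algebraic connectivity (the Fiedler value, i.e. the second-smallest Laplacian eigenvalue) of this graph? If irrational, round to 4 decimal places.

Each diagonal entry of L is the vertex degree and each off-diagonal entry is -1 where an edge is present, 0 otherwise; in the order [0, 1, 2, 3, 4] the diagonal is [1, 1, 3, 2, 1]. Computing the eigenvalues of L and sorting gives [0, 0.5188, 1, 2.3111, 4.1701]. The Fiedler value lambda_2 = 0.5188 is strictly positive, so the graph is connected. The eigenvalues sum to 8, which equals trace(L) = 2|E|.

0.5188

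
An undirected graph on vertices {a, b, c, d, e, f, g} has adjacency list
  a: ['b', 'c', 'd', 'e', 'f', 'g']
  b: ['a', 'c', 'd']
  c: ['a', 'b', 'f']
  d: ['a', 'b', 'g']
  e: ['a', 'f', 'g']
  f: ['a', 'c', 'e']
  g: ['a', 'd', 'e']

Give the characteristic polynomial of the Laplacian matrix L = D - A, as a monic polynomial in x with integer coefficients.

With the vertex order [a, b, c, d, e, f, g], the degrees are [6, 3, 3, 3, 3, 3, 3], giving D = diag(6, 3, 3, 3, 3, 3, 3) and L = D - A. L has integer entries, so p(x) = det(xI - L) has integer coefficients. Expanding the determinant yields x^7 - 24x^6 + 231x^5 - 1140x^4 + 3036x^3 - 4128x^2 + 2240x. The constant term is 0 because L is singular (the all-ones vector lies in its kernel). The largest eigenvalue, 7, is at most the vertex count 7. There is one zero in the spectrum, matching the 1 component.

x^7 - 24x^6 + 231x^5 - 1140x^4 + 3036x^3 - 4128x^2 + 2240x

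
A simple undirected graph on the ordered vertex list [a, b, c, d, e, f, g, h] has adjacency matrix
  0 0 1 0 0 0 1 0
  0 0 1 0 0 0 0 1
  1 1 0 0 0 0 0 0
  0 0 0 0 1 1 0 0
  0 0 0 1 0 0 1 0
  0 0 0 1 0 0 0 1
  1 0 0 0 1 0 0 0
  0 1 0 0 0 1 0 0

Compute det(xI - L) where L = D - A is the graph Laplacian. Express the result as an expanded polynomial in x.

Reading degrees in the order [a, b, c, d, e, f, g, h] gives [2, 2, 2, 2, 2, 2, 2, 2]; set D = diag(2, 2, 2, 2, 2, 2, 2, 2) and form L = D - A. L has integer entries, so p(x) = det(xI - L) has integer coefficients. Expanding the determinant yields x^8 - 16x^7 + 104x^6 - 352x^5 + 660x^4 - 672x^3 + 336x^2 - 64x. The coefficient of x^7 equals -trace(L) = -16, matching the sum of degrees. By the matrix-tree theorem the graph has (1/8) * product of the nonzero eigenvalues = 8 spanning trees. There is one zero in the spectrum, matching the 1 component.

x^8 - 16x^7 + 104x^6 - 352x^5 + 660x^4 - 672x^3 + 336x^2 - 64x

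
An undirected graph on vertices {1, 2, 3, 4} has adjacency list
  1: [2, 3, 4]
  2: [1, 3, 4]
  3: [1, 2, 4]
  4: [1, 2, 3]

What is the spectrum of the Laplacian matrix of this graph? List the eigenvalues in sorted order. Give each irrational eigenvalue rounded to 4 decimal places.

[0, 4, 4, 4]

With the vertex order [1, 2, 3, 4], the degrees are [3, 3, 3, 3], giving D = diag(3, 3, 3, 3) and L = D - A. L is symmetric positive semidefinite, so every eigenvalue is real and nonnegative. The eigenvalues sum to 12, which equals trace(L) = 2|E|. The largest eigenvalue, 4, is at most the vertex count 4.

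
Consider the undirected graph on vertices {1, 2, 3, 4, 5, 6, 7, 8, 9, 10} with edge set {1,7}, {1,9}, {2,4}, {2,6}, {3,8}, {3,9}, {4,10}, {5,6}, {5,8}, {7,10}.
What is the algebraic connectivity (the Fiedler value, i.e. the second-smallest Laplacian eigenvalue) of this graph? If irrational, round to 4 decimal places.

With the vertex order [1, 2, 3, 4, 5, 6, 7, 8, 9, 10], the degrees are [2, 2, 2, 2, 2, 2, 2, 2, 2, 2], giving D = diag(2, 2, 2, 2, 2, 2, 2, 2, 2, 2) and L = D - A. The smallest Laplacian eigenvalue is always 0. The next one, lambda_2 = 0.3820, measures how hard the graph is to disconnect: larger values mean better connectivity. By the matrix-tree theorem the graph has (1/10) * product of the nonzero eigenvalues = 10 spanning trees. The largest eigenvalue, 4, is at most the vertex count 10.

0.3820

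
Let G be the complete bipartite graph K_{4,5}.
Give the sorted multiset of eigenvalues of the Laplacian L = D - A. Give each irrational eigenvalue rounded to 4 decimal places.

The graph has 9 vertices and degree multiset [5, 5, 5, 5, 4, 4, 4, 4, 4]; D is the diagonal matrix of degrees and L = D - A. Diagonalising L (or applying a numerical eigensolver to the 9x9 matrix) gives the spectrum above.

[0, 4, 4, 4, 4, 5, 5, 5, 9]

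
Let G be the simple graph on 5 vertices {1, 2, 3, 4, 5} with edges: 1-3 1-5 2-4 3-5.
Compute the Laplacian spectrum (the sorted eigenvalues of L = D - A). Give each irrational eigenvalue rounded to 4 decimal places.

Reading degrees in the order [1, 2, 3, 4, 5] gives [2, 1, 2, 1, 2]; set D = diag(2, 1, 2, 1, 2) and form L = D - A. Diagonalising L (or applying a numerical eigensolver to the 5x5 matrix) gives the spectrum above. The 2 zero eigenvalues correspond to the 2 connected components. The eigenvalues sum to 8, which equals trace(L) = 2|E|.

[0, 0, 2, 3, 3]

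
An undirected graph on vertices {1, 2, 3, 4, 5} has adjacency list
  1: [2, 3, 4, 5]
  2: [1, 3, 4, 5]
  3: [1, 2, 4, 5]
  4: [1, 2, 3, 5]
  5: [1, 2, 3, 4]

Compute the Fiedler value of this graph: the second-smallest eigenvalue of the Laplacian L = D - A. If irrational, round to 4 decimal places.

Each diagonal entry of L is the vertex degree and each off-diagonal entry is -1 where an edge is present, 0 otherwise; in the order [1, 2, 3, 4, 5] the diagonal is [4, 4, 4, 4, 4]. The sorted Laplacian eigenvalues are [0, 5, 5, 5, 5]; the algebraic connectivity is the second entry, 5. The largest eigenvalue, 5, is at most the vertex count 5.

5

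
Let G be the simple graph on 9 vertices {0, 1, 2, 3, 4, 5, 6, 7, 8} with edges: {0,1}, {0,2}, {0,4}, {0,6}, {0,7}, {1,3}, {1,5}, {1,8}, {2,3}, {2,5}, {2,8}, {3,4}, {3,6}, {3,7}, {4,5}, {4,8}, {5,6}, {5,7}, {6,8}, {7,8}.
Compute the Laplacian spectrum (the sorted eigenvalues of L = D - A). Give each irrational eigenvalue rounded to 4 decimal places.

Each diagonal entry of L is the vertex degree and each off-diagonal entry is -1 where an edge is present, 0 otherwise; in the order [0, 1, 2, 3, 4, 5, 6, 7, 8] the diagonal is [5, 4, 4, 5, 4, 5, 4, 4, 5]. L is symmetric positive semidefinite, so every eigenvalue is real and nonnegative.

[0, 4, 4, 4, 4, 5, 5, 5, 9]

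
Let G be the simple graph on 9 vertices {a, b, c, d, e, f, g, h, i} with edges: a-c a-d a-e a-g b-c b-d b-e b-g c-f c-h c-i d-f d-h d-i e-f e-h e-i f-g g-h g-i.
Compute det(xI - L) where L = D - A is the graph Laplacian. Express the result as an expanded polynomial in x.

Each diagonal entry of L is the vertex degree and each off-diagonal entry is -1 where an edge is present, 0 otherwise; in the order [a, b, c, d, e, f, g, h, i] the diagonal is [4, 4, 5, 5, 5, 4, 5, 4, 4]. Computing det(xI - L) by cofactor expansion (or equivalently via sum-over-permutations) gives x^9 - 40x^8 + 690x^7 - 6720x^6 + 40485x^5 - 154704x^4 + 366560x^3 - 492800x^2 + 288000x. Since p(0) = det(-L) = 0, x divides p(x). The eigenvalues sum to 40, which equals trace(L) = 2|E|.

x^9 - 40x^8 + 690x^7 - 6720x^6 + 40485x^5 - 154704x^4 + 366560x^3 - 492800x^2 + 288000x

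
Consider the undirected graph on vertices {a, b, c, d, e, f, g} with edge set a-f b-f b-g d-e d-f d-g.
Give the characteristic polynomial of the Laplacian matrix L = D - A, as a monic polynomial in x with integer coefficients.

Each diagonal entry of L is the vertex degree and each off-diagonal entry is -1 where an edge is present, 0 otherwise; in the order [a, b, c, d, e, f, g] the diagonal is [1, 2, 0, 3, 1, 3, 2]. Computing det(xI - L) by cofactor expansion (or equivalently via sum-over-permutations) gives x^7 - 12x^6 + 52x^5 - 100x^4 + 83x^3 - 24x^2. Since p(0) = det(-L) = 0, x divides p(x). The largest eigenvalue, 4.8136, is at most the vertex count 7.

x^7 - 12x^6 + 52x^5 - 100x^4 + 83x^3 - 24x^2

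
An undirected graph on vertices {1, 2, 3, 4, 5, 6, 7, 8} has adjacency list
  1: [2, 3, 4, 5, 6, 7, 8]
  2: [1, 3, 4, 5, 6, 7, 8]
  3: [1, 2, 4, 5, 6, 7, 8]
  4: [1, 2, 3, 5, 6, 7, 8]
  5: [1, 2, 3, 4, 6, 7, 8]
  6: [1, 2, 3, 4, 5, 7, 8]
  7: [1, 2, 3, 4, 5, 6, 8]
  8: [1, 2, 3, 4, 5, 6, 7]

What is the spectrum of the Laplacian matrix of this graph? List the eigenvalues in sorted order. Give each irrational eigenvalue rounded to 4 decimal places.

Reading degrees in the order [1, 2, 3, 4, 5, 6, 7, 8] gives [7, 7, 7, 7, 7, 7, 7, 7]; set D = diag(7, 7, 7, 7, 7, 7, 7, 7) and form L = D - A. L is symmetric positive semidefinite, so every eigenvalue is real and nonnegative. The eigenvalues sum to 56, which equals trace(L) = 2|E|.

[0, 8, 8, 8, 8, 8, 8, 8]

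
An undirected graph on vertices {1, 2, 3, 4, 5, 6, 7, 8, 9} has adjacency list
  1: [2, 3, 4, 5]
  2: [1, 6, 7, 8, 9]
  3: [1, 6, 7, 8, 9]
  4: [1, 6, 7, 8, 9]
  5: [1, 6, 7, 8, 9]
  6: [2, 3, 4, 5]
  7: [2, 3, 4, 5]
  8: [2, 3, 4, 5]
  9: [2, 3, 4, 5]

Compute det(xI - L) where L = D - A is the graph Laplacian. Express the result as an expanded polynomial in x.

With the vertex order [1, 2, 3, 4, 5, 6, 7, 8, 9], the degrees are [4, 5, 5, 5, 5, 4, 4, 4, 4], giving D = diag(4, 5, 5, 5, 5, 4, 4, 4, 4) and L = D - A. The eigenvalues of L are [0, 4, 4, 4, 4, 5, 5, 5, 9]; the characteristic polynomial is the product of (x - lambda_i), which multiplies out to x^9 - 40x^8 + 690x^7 - 6720x^6 + 40485x^5 - 154704x^4 + 366560x^3 - 492800x^2 + 288000x. The coefficient of x^8 equals -trace(L) = -40, matching the sum of degrees. The largest eigenvalue, 9, is at most the vertex count 9.

x^9 - 40x^8 + 690x^7 - 6720x^6 + 40485x^5 - 154704x^4 + 366560x^3 - 492800x^2 + 288000x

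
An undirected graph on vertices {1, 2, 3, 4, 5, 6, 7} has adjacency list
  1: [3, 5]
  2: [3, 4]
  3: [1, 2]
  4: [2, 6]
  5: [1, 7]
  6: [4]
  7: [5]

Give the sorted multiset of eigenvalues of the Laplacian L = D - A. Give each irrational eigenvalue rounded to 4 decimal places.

Reading degrees in the order [1, 2, 3, 4, 5, 6, 7] gives [2, 2, 2, 2, 2, 1, 1]; set D = diag(2, 2, 2, 2, 2, 1, 1) and form L = D - A. L is symmetric positive semidefinite, so every eigenvalue is real and nonnegative. The single zero eigenvalue shows the graph is connected. The eigenvalues sum to 12, which equals trace(L) = 2|E|.

[0, 0.1981, 0.7530, 1.5550, 2.4450, 3.2470, 3.8019]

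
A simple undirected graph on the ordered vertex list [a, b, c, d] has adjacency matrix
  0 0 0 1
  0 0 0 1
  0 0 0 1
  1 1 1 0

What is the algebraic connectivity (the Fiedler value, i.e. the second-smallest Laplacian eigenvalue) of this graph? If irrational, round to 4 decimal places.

With the vertex order [a, b, c, d], the degrees are [1, 1, 1, 3], giving D = diag(1, 1, 1, 3) and L = D - A. The smallest Laplacian eigenvalue is always 0. The next one, lambda_2 = 1, measures how hard the graph is to disconnect: larger values mean better connectivity. The largest eigenvalue, 4, is at most the vertex count 4.

1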